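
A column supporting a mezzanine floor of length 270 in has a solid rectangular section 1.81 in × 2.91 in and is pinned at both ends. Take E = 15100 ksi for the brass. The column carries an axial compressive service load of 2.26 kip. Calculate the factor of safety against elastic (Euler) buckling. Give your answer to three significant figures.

Buckling occurs about the weak axis: I_min = h·b³/12 with b = 1.81 in (the shorter side).
I_min = 2.91×1.81³/12 = 1.438 in⁴
Effective length L_e = K·L = 1 × 270 = 270.0 in
P_cr = π²EI / L_e² = π² × 15100×10³ × 1.438 / 270.0² = 2.940×10^3 lb
Factor of safety n = P_cr / P = 2.9397 / 2.26 = 1.30

n ≈ 1.30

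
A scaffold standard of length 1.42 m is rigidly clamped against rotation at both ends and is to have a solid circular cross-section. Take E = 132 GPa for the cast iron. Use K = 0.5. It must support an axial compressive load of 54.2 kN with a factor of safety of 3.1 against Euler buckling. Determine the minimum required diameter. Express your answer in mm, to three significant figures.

Required P_cr = n·P = 3.1 × 54.2 = 168.0 kN
L_e = K·L = 0.5 × 1.42 = 0.7100 m
Required I = P_cr·L_e²/(π²E) = 1.680×10^5 × 0.7100² / (π² × 1.32×10^11) = 6.501×10^-8 m⁴
I_req = 6.501×10^4 mm⁴
Solid circle: I = πd⁴/64  ⇒  d = (64I/π)^(1/4) = (64×6.501×10^4/π)^(1/4) = 33.9 mm

d ≈ 33.9 mm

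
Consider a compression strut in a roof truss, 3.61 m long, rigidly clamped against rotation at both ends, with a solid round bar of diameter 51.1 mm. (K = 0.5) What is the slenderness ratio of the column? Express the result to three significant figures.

I = πd⁴/64 = π×51.1⁴/64 = 3.347×10^5 mm⁴
A = 2.051×10^3 mm²;  r_min = √(I/A) = √(3.347×10^5/2.051×10^3) = 12.78 mm
L_e = K·L = 0.5 × 3.61 m = 1.805 m = 1805.0 mm
λ = L_e / r_min = 1805.0 / 12.78 = 141

λ ≈ 141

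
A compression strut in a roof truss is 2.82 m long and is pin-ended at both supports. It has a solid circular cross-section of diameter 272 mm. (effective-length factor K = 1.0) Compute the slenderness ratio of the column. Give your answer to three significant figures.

For a solid circle r = d/4 = 272/4 = 68.00 mm
L_e = K·L = 1 × 2.82 m = 2.820 m = 2820.0 mm
λ = L_e / r_min = 2820.0 / 68.00 = 41.5

λ ≈ 41.5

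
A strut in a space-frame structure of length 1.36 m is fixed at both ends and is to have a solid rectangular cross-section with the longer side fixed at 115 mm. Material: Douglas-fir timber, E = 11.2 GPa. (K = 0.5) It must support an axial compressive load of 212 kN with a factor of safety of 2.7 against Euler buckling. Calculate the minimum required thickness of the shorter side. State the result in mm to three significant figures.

Required P_cr = n·P = 2.7 × 212 = 572.4 kN
L_e = K·L = 0.5 × 1.36 = 0.6800 m
Required I = P_cr·L_e²/(π²E) = 5.724×10^5 × 0.6800² / (π² × 1.12×10^10) = 2.394×10^-6 m⁴
I_req = 2.394×10^6 mm⁴
Rectangle, weak axis: I_min = h·b³/12 with h = 115 mm fixed  ⇒  b = (12I/h)^(1/3) = 63.0 mm

b ≈ 63.0 mm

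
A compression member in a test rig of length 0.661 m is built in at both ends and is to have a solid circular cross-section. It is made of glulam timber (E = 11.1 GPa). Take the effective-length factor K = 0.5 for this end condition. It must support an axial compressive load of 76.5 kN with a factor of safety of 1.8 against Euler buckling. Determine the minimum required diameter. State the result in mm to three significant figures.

Required P_cr = n·P = 1.8 × 76.5 = 137.7 kN
L_e = K·L = 0.5 × 0.661 = 0.3305 m
Required I = P_cr·L_e²/(π²E) = 1.377×10^5 × 0.3305² / (π² × 1.11×10^10) = 1.373×10^-7 m⁴
I_req = 1.373×10^5 mm⁴
Solid circle: I = πd⁴/64  ⇒  d = (64I/π)^(1/4) = (64×1.373×10^5/π)^(1/4) = 40.9 mm

d ≈ 40.9 mm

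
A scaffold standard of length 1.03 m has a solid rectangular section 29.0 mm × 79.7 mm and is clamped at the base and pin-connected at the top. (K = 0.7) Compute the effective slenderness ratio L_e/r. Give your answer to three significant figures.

For a rectangle r_min = b/√12 = 29.0/√12 = 8.372 mm
L_e = K·L = 0.7 × 1.03 m = 0.7210 m = 721.00 mm
λ = L_e / r_min = 721.00 / 8.372 = 86.1

λ ≈ 86.1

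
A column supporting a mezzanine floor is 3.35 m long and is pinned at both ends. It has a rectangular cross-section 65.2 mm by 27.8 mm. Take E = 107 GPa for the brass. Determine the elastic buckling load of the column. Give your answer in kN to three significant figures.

Buckling occurs about the weak axis: I_min = h·b³/12 with b = 27.8 mm (the shorter side).
I_min = 65.2×27.8³/12 = 1.167×10^5 mm⁴
I = 1.167×10^5 mm⁴ = 1.167×10^-7 m⁴
Effective length L_e = K·L = 1 × 3.35 = 3.350 m
P_cr = π²EI / L_e² = π² × 107×10⁹ × 1.167×10^-7 / 3.350² = 1.098×10^4 N

P_cr ≈ 11.0 kN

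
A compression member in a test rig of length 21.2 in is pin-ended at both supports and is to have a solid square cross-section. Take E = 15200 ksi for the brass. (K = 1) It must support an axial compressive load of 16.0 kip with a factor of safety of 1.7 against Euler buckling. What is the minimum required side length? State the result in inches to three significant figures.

a ≈ 0.994 in

Required P_cr = n·P = 1.7 × 16.0 = 27.20 kip
L_e = K·L = 1 × 21.2 = 21.20 in
Required I = P_cr·L_e²/(π²E) = 2.720×10^4 × 21.20² / (π² × 1.52×10^7) = 8.149×10^-2 in⁴
Solid square: I = a⁴/12  ⇒  a = (12I)^(1/4) = (12×8.149×10^-2)^(1/4) = 0.994 in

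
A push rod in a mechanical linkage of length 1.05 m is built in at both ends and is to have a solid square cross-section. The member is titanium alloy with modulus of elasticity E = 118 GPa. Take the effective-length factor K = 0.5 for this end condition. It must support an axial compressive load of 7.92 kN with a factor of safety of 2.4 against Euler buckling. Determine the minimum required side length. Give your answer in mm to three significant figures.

Required P_cr = n·P = 2.4 × 7.92 = 19.01 kN
L_e = K·L = 0.5 × 1.05 = 0.5250 m
Required I = P_cr·L_e²/(π²E) = 1.901×10^4 × 0.5250² / (π² × 1.18×10^11) = 4.499×10^-9 m⁴
I_req = 4.499×10^3 mm⁴
Solid square: I = a⁴/12  ⇒  a = (12I)^(1/4) = (12×4.499×10^3)^(1/4) = 15.2 mm

a ≈ 15.2 mm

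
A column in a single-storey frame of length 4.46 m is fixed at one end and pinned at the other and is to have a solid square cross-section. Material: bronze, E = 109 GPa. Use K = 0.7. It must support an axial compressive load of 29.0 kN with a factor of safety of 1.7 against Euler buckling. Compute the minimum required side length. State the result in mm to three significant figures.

Required P_cr = n·P = 1.7 × 29.0 = 49.30 kN
L_e = K·L = 0.7 × 4.46 = 3.122 m
Required I = P_cr·L_e²/(π²E) = 4.930×10^4 × 3.122² / (π² × 1.09×10^11) = 4.467×10^-7 m⁴
I_req = 4.467×10^5 mm⁴
Solid square: I = a⁴/12  ⇒  a = (12I)^(1/4) = (12×4.467×10^5)^(1/4) = 48.1 mm

a ≈ 48.1 mm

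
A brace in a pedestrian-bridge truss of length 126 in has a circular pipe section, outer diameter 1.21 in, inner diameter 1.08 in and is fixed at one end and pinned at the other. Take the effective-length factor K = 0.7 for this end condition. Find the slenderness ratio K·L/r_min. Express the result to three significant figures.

λ ≈ 218

d_o = 1.21 in, d_i = 1.08 in
I = π(d_o⁴ − d_i⁴)/64 = π(1.21⁴ − 1.080⁴)/64 = 3.844×10^-2 in⁴
A = 0.2338 in²;  r_min = √(I/A) = √(3.844×10^-2/0.2338) = 0.4055 in
L_e = K·L = 0.7 × 126 = 88.20 in
λ = L_e / r_min = 88.200 / 0.4055 = 218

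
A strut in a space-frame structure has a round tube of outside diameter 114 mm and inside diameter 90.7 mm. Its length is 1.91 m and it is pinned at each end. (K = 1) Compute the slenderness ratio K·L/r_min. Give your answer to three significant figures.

λ ≈ 52.4

d_o = 114 mm, d_i = 90.7 mm
I = π(d_o⁴ − d_i⁴)/64 = π(114⁴ − 90.70⁴)/64 = 4.969×10^6 mm⁴
A = 3.746×10^3 mm²;  r_min = √(I/A) = √(4.969×10^6/3.746×10^3) = 36.42 mm
L_e = K·L = 1 × 1.91 m = 1.910 m = 1910.0 mm
λ = L_e / r_min = 1910.0 / 36.42 = 52.4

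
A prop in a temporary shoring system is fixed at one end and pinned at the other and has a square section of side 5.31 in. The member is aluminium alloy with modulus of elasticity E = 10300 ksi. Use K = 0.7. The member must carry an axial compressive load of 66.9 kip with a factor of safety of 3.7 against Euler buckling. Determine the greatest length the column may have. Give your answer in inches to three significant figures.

L_max ≈ 236 in

I = a⁴/12 = 5.31⁴/12 = 66.25 in⁴
Required critical load P_cr = n·P = 3.7 × 66.9 = 247.5 kip = 2.475×10^5 lb
From P_cr = π²EI/(K·L)²:  L = (1/K)·√(π²EI/P_cr) = (1/0.7)·√(π²×1.03×10^7×66.25/2.475×10^5)
L = 236 in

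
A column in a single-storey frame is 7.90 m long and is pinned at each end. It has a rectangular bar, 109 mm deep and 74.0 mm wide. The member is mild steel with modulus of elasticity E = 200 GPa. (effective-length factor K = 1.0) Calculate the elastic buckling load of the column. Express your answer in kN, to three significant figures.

Buckling occurs about the weak axis: I_min = h·b³/12 with b = 74.0 mm (the shorter side).
I_min = 109×74.0³/12 = 3.681×10^6 mm⁴
I = 3.681×10^6 mm⁴ = 3.681×10^-6 m⁴
Effective length L_e = K·L = 1 × 7.90 = 7.900 m
P_cr = π²EI / L_e² = π² × 200×10⁹ × 3.681×10^-6 / 7.900² = 1.164×10^5 N

P_cr ≈ 116 kN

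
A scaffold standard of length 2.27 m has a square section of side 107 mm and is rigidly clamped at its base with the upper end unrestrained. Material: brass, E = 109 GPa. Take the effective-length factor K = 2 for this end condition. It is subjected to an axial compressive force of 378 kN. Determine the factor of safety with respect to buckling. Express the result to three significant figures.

n ≈ 1.51

I = a⁴/12 = 107⁴/12 = 1.092×10^7 mm⁴
I = 1.092×10^7 mm⁴ = 1.092×10^-5 m⁴
Effective length L_e = K·L = 2 × 2.27 = 4.540 m
P_cr = π²EI / L_e² = π² × 109×10⁹ × 1.092×10^-5 / 4.540² = 5.701×10^5 N
Factor of safety n = P_cr / P = 570.12 / 378 = 1.51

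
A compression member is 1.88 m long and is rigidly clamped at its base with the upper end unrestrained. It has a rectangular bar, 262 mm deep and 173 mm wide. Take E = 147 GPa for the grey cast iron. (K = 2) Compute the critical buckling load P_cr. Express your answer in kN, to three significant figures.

P_cr ≈ 11600 kN

Buckling occurs about the weak axis: I_min = h·b³/12 with b = 173 mm (the shorter side).
I_min = 262×173³/12 = 1.130×10^8 mm⁴
I = 1.130×10^8 mm⁴ = 1.130×10^-4 m⁴
Effective length L_e = K·L = 2 × 1.88 = 3.760 m
P_cr = π²EI / L_e² = π² × 147×10⁹ × 1.130×10^-4 / 3.760² = 1.160×10^7 N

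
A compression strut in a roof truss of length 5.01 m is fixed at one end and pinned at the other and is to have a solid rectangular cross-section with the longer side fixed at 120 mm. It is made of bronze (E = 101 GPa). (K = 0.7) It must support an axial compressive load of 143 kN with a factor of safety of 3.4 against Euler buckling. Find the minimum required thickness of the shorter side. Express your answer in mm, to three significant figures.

Required P_cr = n·P = 3.4 × 143 = 486.2 kN
L_e = K·L = 0.7 × 5.01 = 3.507 m
Required I = P_cr·L_e²/(π²E) = 4.862×10^5 × 3.507² / (π² × 1.01×10^11) = 5.999×10^-6 m⁴
I_req = 5.999×10^6 mm⁴
Rectangle, weak axis: I_min = h·b³/12 with h = 120 mm fixed  ⇒  b = (12I/h)^(1/3) = 84.3 mm

b ≈ 84.3 mm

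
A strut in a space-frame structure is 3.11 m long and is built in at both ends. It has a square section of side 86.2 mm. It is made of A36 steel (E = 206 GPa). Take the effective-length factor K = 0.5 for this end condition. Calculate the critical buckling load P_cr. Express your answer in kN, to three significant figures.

I = a⁴/12 = 86.2⁴/12 = 4.601×10^6 mm⁴
I = 4.601×10^6 mm⁴ = 4.601×10^-6 m⁴
Effective length L_e = K·L = 0.5 × 3.11 = 1.555 m
P_cr = π²EI / L_e² = π² × 206×10⁹ × 4.601×10^-6 / 1.555² = 3.869×10^6 N

P_cr ≈ 3870 kN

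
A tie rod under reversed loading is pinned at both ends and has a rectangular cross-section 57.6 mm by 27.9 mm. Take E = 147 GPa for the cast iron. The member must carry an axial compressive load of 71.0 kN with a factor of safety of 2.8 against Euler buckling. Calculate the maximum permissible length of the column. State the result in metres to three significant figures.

Buckling occurs about the weak axis: I_min = h·b³/12 with b = 27.9 mm (the shorter side).
I_min = 57.6×27.9³/12 = 1.042×10^5 mm⁴
I = 1.042×10^-7 m⁴
Required critical load P_cr = n·P = 2.8 × 71.0 = 198.8 kN = 1.988×10^5 N
From P_cr = π²EI/(K·L)²:  L = (1/K)·√(π²EI/P_cr) = (1/1)·√(π²×1.47×10^11×1.042×10^-7/1.988×10^5)
L = 0.872 m

L_max ≈ 0.872 m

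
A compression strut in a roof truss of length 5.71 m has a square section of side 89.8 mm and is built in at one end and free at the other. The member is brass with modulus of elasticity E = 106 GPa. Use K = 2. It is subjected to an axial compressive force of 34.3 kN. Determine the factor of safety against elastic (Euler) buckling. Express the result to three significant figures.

I = a⁴/12 = 89.8⁴/12 = 5.419×10^6 mm⁴
I = 5.419×10^6 mm⁴ = 5.419×10^-6 m⁴
Effective length L_e = K·L = 2 × 5.71 = 11.42 m
P_cr = π²EI / L_e² = π² × 106×10⁹ × 5.419×10^-6 / 11.42² = 4.347×10^4 N
Factor of safety n = P_cr / P = 43.471 / 34.3 = 1.27

n ≈ 1.27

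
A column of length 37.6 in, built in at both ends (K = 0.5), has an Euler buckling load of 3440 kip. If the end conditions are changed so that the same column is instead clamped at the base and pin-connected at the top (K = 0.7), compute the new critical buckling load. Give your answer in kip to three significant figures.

P_cr ∝ 1/K², so P_cr,new = P_cr,old × (K_old/K_new)² = 3440 × (0.5/0.7)²
= 3440 × 0.5102 = 1760 kip

P_cr ≈ 1760 kip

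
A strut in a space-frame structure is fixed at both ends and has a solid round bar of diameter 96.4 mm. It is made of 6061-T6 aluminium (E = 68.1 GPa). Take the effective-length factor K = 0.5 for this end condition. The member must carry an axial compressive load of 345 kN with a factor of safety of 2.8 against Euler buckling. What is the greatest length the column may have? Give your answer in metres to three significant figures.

I = πd⁴/64 = π×96.4⁴/64 = 4.239×10^6 mm⁴
I = 4.239×10^-6 m⁴
Required critical load P_cr = n·P = 2.8 × 345 = 966.0 kN = 9.660×10^5 N
From P_cr = π²EI/(K·L)²:  L = (1/K)·√(π²EI/P_cr) = (1/0.5)·√(π²×6.81×10^10×4.239×10^-6/9.660×10^5)
L = 3.43 m

L_max ≈ 3.43 m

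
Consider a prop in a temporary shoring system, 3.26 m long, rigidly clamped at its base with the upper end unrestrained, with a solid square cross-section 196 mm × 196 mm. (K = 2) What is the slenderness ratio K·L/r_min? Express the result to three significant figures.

λ ≈ 115

For a square r = a/√12 = 196/√12 = 56.58 mm
L_e = K·L = 2 × 3.26 m = 6.520 m = 6520.0 mm
λ = L_e / r_min = 6520.0 / 56.58 = 115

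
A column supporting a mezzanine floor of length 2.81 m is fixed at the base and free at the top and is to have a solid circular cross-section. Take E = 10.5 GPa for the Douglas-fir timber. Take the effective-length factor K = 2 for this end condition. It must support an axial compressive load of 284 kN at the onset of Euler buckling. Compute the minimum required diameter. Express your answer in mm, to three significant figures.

d ≈ 205 mm

L_e = K·L = 2 × 2.81 = 5.620 m
Required I = P_cr·L_e²/(π²E) = 2.840×10^5 × 5.620² / (π² × 1.05×10^10) = 8.656×10^-5 m⁴
I_req = 8.656×10^7 mm⁴
Solid circle: I = πd⁴/64  ⇒  d = (64I/π)^(1/4) = (64×8.656×10^7/π)^(1/4) = 205 mm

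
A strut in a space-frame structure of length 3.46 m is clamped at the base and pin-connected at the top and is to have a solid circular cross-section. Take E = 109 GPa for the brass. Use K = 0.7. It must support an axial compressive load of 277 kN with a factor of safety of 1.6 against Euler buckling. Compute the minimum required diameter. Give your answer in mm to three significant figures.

d ≈ 83.8 mm

Required P_cr = n·P = 1.6 × 277 = 443.2 kN
L_e = K·L = 0.7 × 3.46 = 2.422 m
Required I = P_cr·L_e²/(π²E) = 4.432×10^5 × 2.422² / (π² × 1.09×10^11) = 2.417×10^-6 m⁴
I_req = 2.417×10^6 mm⁴
Solid circle: I = πd⁴/64  ⇒  d = (64I/π)^(1/4) = (64×2.417×10^6/π)^(1/4) = 83.8 mm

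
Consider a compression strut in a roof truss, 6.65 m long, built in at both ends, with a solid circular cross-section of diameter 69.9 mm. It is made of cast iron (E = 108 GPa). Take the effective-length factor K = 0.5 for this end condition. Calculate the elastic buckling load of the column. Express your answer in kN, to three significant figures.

I = πd⁴/64 = π×69.9⁴/64 = 1.172×10^6 mm⁴
I = 1.172×10^6 mm⁴ = 1.172×10^-6 m⁴
Effective length L_e = K·L = 0.5 × 6.65 = 3.325 m
P_cr = π²EI / L_e² = π² × 108×10⁹ × 1.172×10^-6 / 3.325² = 1.130×10^5 N

P_cr ≈ 113 kN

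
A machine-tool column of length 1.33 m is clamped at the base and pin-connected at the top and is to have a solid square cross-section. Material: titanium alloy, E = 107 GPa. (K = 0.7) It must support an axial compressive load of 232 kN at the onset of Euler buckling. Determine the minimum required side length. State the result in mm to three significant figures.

a ≈ 38.9 mm

L_e = K·L = 0.7 × 1.33 = 0.9310 m
Required I = P_cr·L_e²/(π²E) = 2.320×10^5 × 0.9310² / (π² × 1.07×10^11) = 1.904×10^-7 m⁴
I_req = 1.904×10^5 mm⁴
Solid square: I = a⁴/12  ⇒  a = (12I)^(1/4) = (12×1.904×10^5)^(1/4) = 38.9 mm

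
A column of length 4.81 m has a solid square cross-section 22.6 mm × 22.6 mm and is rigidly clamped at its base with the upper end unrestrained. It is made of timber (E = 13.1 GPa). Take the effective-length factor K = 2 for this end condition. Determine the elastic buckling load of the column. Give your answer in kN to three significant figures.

I = a⁴/12 = 22.6⁴/12 = 2.174×10^4 mm⁴
I = 2.174×10^4 mm⁴ = 2.174×10^-8 m⁴
Effective length L_e = K·L = 2 × 4.81 = 9.620 m
P_cr = π²EI / L_e² = π² × 13.1×10⁹ × 2.174×10^-8 / 9.620² = 30.37 N

P_cr ≈ 0.0304 kN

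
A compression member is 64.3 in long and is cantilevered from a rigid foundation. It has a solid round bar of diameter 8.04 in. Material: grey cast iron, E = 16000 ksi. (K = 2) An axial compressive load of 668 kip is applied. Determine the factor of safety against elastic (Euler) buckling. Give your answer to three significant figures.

I = πd⁴/64 = π×8.04⁴/64 = 205.1 in⁴
Effective length L_e = K·L = 2 × 64.3 = 128.6 in
P_cr = π²EI / L_e² = π² × 16000×10³ × 205.1 / 128.6² = 1.959×10^6 lb
Factor of safety n = P_cr / P = 1958.5 / 668 = 2.93

n ≈ 2.93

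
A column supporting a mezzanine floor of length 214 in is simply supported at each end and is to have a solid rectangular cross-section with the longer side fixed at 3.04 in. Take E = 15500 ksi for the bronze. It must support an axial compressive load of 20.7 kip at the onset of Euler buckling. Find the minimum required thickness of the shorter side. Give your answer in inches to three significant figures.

b ≈ 2.90 in

L_e = K·L = 1 × 214 = 214.0 in
Required I = P_cr·L_e²/(π²E) = 2.070×10^4 × 214.0² / (π² × 1.55×10^7) = 6.197 in⁴
Rectangle, weak axis: I_min = h·b³/12 with h = 3.04 in fixed  ⇒  b = (12I/h)^(1/3) = 2.90 in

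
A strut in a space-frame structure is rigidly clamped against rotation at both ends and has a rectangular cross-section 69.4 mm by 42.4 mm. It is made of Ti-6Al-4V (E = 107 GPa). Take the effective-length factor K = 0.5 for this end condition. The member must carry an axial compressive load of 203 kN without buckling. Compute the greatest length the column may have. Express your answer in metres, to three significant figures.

Buckling occurs about the weak axis: I_min = h·b³/12 with b = 42.4 mm (the shorter side).
I_min = 69.4×42.4³/12 = 4.408×10^5 mm⁴
I = 4.408×10^-7 m⁴
At the buckling limit P_cr = P = 2.030×10^5 N
From P_cr = π²EI/(K·L)²:  L = (1/K)·√(π²EI/P_cr) = (1/0.5)·√(π²×1.07×10^11×4.408×10^-7/2.030×10^5)
L = 3.03 m

L_max ≈ 3.03 m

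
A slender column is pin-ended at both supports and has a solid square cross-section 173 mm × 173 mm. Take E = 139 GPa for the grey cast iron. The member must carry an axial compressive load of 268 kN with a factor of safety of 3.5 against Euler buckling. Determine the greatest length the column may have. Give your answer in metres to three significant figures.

I = a⁴/12 = 173⁴/12 = 7.465×10^7 mm⁴
I = 7.465×10^-5 m⁴
Required critical load P_cr = n·P = 3.5 × 268 = 938.0 kN = 9.380×10^5 N
From P_cr = π²EI/(K·L)²:  L = (1/K)·√(π²EI/P_cr) = (1/1)·√(π²×1.39×10^11×7.465×10^-5/9.380×10^5)
L = 10.4 m

L_max ≈ 10.4 m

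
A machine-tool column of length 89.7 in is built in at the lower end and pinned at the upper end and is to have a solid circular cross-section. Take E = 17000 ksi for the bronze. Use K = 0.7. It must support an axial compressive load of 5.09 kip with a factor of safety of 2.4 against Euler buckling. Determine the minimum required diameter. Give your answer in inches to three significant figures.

Required P_cr = n·P = 2.4 × 5.09 = 12.22 kip
L_e = K·L = 0.7 × 89.7 = 62.79 in
Required I = P_cr·L_e²/(π²E) = 1.222×10^4 × 62.79² / (π² × 1.70×10^7) = 0.2871 in⁴
Solid circle: I = πd⁴/64  ⇒  d = (64I/π)^(1/4) = (64×0.2871/π)^(1/4) = 1.56 in

d ≈ 1.56 in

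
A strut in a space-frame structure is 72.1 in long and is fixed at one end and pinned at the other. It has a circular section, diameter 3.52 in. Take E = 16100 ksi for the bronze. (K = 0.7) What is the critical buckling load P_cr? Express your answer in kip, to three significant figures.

P_cr ≈ 470 kip

I = πd⁴/64 = π×3.52⁴/64 = 7.536 in⁴
Effective length L_e = K·L = 0.7 × 72.1 = 50.47 in
P_cr = π²EI / L_e² = π² × 16100×10³ × 7.536 / 50.47² = 4.701×10^5 lb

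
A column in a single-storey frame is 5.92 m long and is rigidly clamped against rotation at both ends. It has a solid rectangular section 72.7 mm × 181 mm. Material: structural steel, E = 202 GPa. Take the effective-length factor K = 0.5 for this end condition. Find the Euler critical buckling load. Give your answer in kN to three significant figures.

Buckling occurs about the weak axis: I_min = h·b³/12 with b = 72.7 mm (the shorter side).
I_min = 181×72.7³/12 = 5.796×10^6 mm⁴
I = 5.796×10^6 mm⁴ = 5.796×10^-6 m⁴
Effective length L_e = K·L = 0.5 × 5.92 = 2.960 m
P_cr = π²EI / L_e² = π² × 202×10⁹ × 5.796×10^-6 / 2.960² = 1.319×10^6 N

P_cr ≈ 1320 kN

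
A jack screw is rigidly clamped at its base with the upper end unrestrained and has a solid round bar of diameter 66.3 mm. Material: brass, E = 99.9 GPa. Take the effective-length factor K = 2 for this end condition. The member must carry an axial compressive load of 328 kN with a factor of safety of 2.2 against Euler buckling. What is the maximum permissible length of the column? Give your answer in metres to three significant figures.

L_max ≈ 0.569 m

I = πd⁴/64 = π×66.3⁴/64 = 9.485×10^5 mm⁴
I = 9.485×10^-7 m⁴
Required critical load P_cr = n·P = 2.2 × 328 = 721.6 kN = 7.216×10^5 N
From P_cr = π²EI/(K·L)²:  L = (1/K)·√(π²EI/P_cr) = (1/2)·√(π²×9.99×10^10×9.485×10^-7/7.216×10^5)
L = 0.569 m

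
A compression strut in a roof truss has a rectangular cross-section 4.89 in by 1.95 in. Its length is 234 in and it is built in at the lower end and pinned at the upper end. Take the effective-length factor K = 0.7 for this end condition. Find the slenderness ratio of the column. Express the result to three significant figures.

λ ≈ 291

For a rectangle r_min = b/√12 = 1.95/√12 = 0.5629 in
L_e = K·L = 0.7 × 234 = 163.8 in
λ = L_e / r_min = 163.80 / 0.5629 = 291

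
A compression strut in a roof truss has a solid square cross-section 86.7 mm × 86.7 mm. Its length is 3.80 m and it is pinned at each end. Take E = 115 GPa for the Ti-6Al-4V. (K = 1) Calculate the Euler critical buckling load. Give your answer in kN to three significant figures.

P_cr ≈ 370 kN

I = a⁴/12 = 86.7⁴/12 = 4.709×10^6 mm⁴
I = 4.709×10^6 mm⁴ = 4.709×10^-6 m⁴
Effective length L_e = K·L = 1 × 3.80 = 3.800 m
P_cr = π²EI / L_e² = π² × 115×10⁹ × 4.709×10^-6 / 3.800² = 3.701×10^5 N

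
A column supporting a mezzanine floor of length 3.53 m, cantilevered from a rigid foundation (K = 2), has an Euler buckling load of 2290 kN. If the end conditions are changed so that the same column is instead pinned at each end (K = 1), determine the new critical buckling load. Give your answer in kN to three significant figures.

P_cr ≈ 9160 kN

P_cr ∝ 1/K², so P_cr,new = P_cr,old × (K_old/K_new)² = 2290 × (2/1)²
= 2290 × 4.000 = 9160 kN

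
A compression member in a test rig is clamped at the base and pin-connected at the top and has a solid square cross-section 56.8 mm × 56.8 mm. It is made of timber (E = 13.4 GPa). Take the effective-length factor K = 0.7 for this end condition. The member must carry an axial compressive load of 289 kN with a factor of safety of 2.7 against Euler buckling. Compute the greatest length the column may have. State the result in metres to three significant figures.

I = a⁴/12 = 56.8⁴/12 = 8.674×10^5 mm⁴
I = 8.674×10^-7 m⁴
Required critical load P_cr = n·P = 2.7 × 289 = 780.3 kN = 7.803×10^5 N
From P_cr = π²EI/(K·L)²:  L = (1/K)·√(π²EI/P_cr) = (1/0.7)·√(π²×1.34×10^10×8.674×10^-7/7.803×10^5)
L = 0.548 m

L_max ≈ 0.548 m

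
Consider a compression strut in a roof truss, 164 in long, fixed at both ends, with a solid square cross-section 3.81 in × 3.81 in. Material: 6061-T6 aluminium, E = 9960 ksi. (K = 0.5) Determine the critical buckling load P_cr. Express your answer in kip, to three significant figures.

P_cr ≈ 257 kip

I = a⁴/12 = 3.81⁴/12 = 17.56 in⁴
Effective length L_e = K·L = 0.5 × 164 = 82.00 in
P_cr = π²EI / L_e² = π² × 9960×10³ × 17.56 / 82.00² = 2.567×10^5 lb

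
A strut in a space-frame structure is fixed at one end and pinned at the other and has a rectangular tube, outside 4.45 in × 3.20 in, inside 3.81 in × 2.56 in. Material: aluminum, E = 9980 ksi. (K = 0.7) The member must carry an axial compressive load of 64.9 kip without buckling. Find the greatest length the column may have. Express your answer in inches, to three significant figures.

Weak-axis I_min = (h_o·b_o³ − h_i·b_i³)/12 with b_o = 3.20, b_i = 2.560 in (shorter outer/inner sides).
I_min = (4.45×3.20³ − 3.810×2.560³)/12 = 6.825 in⁴
At the buckling limit P_cr = P = 6.490×10^4 lb
From P_cr = π²EI/(K·L)²:  L = (1/K)·√(π²EI/P_cr) = (1/0.7)·√(π²×9.98×10^6×6.825/6.490×10^4)
L = 145 in

L_max ≈ 145 in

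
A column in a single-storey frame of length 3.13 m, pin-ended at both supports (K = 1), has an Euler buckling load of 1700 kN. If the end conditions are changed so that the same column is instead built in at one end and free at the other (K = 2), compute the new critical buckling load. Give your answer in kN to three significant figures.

P_cr ≈ 425 kN

P_cr ∝ 1/K², so P_cr,new = P_cr,old × (K_old/K_new)² = 1700 × (1/2)²
= 1700 × 0.2500 = 425 kN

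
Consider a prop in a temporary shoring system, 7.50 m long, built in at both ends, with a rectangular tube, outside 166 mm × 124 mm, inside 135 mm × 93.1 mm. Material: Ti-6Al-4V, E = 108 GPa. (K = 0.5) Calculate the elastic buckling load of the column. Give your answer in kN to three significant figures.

Weak-axis I_min = (h_o·b_o³ − h_i·b_i³)/12 with b_o = 124, b_i = 93.10 mm (shorter outer/inner sides).
I_min = (166×124³ − 135.0×93.10³)/12 = 1.730×10^7 mm⁴
I = 1.730×10^7 mm⁴ = 1.730×10^-5 m⁴
Effective length L_e = K·L = 0.5 × 7.50 = 3.750 m
P_cr = π²EI / L_e² = π² × 108×10⁹ × 1.730×10^-5 / 3.750² = 1.311×10^6 N

P_cr ≈ 1310 kN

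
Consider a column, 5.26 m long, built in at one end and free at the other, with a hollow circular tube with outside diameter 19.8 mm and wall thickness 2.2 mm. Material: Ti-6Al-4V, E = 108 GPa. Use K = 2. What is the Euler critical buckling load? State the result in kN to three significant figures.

Inner diameter d_i = 19.8 − 2×2.2 = 15.40 mm
I = π(d_o⁴ − d_i⁴)/64 = π(19.8⁴ − 15.40⁴)/64 = 4.784×10^3 mm⁴
I = 4.784×10^3 mm⁴ = 4.784×10^-9 m⁴
Effective length L_e = K·L = 2 × 5.26 = 10.52 m
P_cr = π²EI / L_e² = π² × 108×10⁹ × 4.784×10^-9 / 10.52² = 46.07 N

P_cr ≈ 0.0461 kN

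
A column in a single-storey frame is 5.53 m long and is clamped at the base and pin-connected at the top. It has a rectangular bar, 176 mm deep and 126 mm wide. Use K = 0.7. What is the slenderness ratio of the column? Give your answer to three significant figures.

For a rectangle r_min = b/√12 = 126/√12 = 36.37 mm
L_e = K·L = 0.7 × 5.53 m = 3.871 m = 3871.0 mm
λ = L_e / r_min = 3871.0 / 36.37 = 106

λ ≈ 106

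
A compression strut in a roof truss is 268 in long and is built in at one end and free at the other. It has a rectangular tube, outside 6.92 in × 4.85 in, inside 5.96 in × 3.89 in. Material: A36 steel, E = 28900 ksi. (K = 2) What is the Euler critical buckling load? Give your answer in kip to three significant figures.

Weak-axis I_min = (h_o·b_o³ − h_i·b_i³)/12 with b_o = 4.85, b_i = 3.890 in (shorter outer/inner sides).
I_min = (6.92×4.85³ − 5.960×3.890³)/12 = 36.55 in⁴
Effective length L_e = K·L = 2 × 268 = 536.0 in
P_cr = π²EI / L_e² = π² × 28900×10³ × 36.55 / 536.0² = 3.629×10^4 lb

P_cr ≈ 36.3 kip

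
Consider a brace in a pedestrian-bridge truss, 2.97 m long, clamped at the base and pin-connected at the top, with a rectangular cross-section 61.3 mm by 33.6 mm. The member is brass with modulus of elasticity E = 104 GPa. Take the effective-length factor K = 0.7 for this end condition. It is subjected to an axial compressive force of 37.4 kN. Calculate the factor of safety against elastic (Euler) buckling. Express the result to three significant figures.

Buckling occurs about the weak axis: I_min = h·b³/12 with b = 33.6 mm (the shorter side).
I_min = 61.3×33.6³/12 = 1.938×10^5 mm⁴
I = 1.938×10^5 mm⁴ = 1.938×10^-7 m⁴
Effective length L_e = K·L = 0.7 × 2.97 = 2.079 m
P_cr = π²EI / L_e² = π² × 104×10⁹ × 1.938×10^-7 / 2.079² = 4.602×10^4 N
Factor of safety n = P_cr / P = 46.017 / 37.4 = 1.23

n ≈ 1.23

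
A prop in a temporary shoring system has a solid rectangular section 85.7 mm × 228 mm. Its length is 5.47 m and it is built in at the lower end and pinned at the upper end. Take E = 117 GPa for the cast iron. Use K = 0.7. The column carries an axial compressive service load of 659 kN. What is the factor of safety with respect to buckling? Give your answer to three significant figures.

n ≈ 1.43

Buckling occurs about the weak axis: I_min = h·b³/12 with b = 85.7 mm (the shorter side).
I_min = 228×85.7³/12 = 1.196×10^7 mm⁴
I = 1.196×10^7 mm⁴ = 1.196×10^-5 m⁴
Effective length L_e = K·L = 0.7 × 5.47 = 3.829 m
P_cr = π²EI / L_e² = π² × 117×10⁹ × 1.196×10^-5 / 3.829² = 9.419×10^5 N
Factor of safety n = P_cr / P = 941.91 / 659 = 1.43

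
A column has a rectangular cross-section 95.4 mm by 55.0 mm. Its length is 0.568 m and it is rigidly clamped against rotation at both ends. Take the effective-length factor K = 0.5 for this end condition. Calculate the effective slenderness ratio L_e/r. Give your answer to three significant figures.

For a rectangle r_min = b/√12 = 55.0/√12 = 15.88 mm
L_e = K·L = 0.5 × 0.568 m = 0.2840 m = 284.00 mm
λ = L_e / r_min = 284.00 / 15.88 = 17.9

λ ≈ 17.9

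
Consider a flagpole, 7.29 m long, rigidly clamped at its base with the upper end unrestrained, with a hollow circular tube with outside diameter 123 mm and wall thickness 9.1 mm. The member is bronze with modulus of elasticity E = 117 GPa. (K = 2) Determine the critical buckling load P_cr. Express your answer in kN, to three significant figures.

P_cr ≈ 28.9 kN

Inner diameter d_i = 123 − 2×9.1 = 104.8 mm
I = π(d_o⁴ − d_i⁴)/64 = π(123⁴ − 104.8⁴)/64 = 5.314×10^6 mm⁴
I = 5.314×10^6 mm⁴ = 5.314×10^-6 m⁴
Effective length L_e = K·L = 2 × 7.29 = 14.58 m
P_cr = π²EI / L_e² = π² × 117×10⁹ × 5.314×10^-6 / 14.58² = 2.887×10^4 N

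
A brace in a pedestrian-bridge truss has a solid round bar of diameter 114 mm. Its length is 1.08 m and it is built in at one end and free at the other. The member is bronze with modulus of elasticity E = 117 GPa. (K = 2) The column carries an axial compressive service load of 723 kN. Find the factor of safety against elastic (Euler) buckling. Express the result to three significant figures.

n ≈ 2.84

I = πd⁴/64 = π×114⁴/64 = 8.291×10^6 mm⁴
I = 8.291×10^6 mm⁴ = 8.291×10^-6 m⁴
Effective length L_e = K·L = 2 × 1.08 = 2.160 m
P_cr = π²EI / L_e² = π² × 117×10⁹ × 8.291×10^-6 / 2.160² = 2.052×10^6 N
Factor of safety n = P_cr / P = 2052.0 / 723 = 2.84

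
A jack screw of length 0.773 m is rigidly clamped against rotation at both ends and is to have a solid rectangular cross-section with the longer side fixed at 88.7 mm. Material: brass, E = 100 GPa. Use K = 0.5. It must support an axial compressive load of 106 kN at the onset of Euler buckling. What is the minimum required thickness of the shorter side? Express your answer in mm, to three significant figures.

b ≈ 12.9 mm

L_e = K·L = 0.5 × 0.773 = 0.3865 m
Required I = P_cr·L_e²/(π²E) = 1.060×10^5 × 0.3865² / (π² × 1.00×10^11) = 1.604×10^-8 m⁴
I_req = 1.604×10^4 mm⁴
Rectangle, weak axis: I_min = h·b³/12 with h = 88.7 mm fixed  ⇒  b = (12I/h)^(1/3) = 12.9 mm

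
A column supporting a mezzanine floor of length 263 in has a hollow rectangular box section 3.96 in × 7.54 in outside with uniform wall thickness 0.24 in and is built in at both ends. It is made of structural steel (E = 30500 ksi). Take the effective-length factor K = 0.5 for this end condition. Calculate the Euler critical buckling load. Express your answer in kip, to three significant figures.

Inner dimensions: h_i = 7.54 − 2×0.24 = 7.060 in, b_i = 3.96 − 2×0.24 = 3.480 in
Weak-axis I_min = (h_o·b_o³ − h_i·b_i³)/12 with b_o = 3.96, b_i = 3.480 in (shorter outer/inner sides).
I_min = (7.54×3.96³ − 7.060×3.480³)/12 = 14.22 in⁴
Effective length L_e = K·L = 0.5 × 263 = 131.5 in
P_cr = π²EI / L_e² = π² × 30500×10³ × 14.22 / 131.5² = 2.476×10^5 lb

P_cr ≈ 248 kip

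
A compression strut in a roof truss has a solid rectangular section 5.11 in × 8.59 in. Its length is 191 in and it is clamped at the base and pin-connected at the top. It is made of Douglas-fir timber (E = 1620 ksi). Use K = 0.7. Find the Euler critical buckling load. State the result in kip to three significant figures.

Buckling occurs about the weak axis: I_min = h·b³/12 with b = 5.11 in (the shorter side).
I_min = 8.59×5.11³/12 = 95.52 in⁴
Effective length L_e = K·L = 0.7 × 191 = 133.7 in
P_cr = π²EI / L_e² = π² × 1620×10³ × 95.52 / 133.7² = 8.543×10^4 lb

P_cr ≈ 85.4 kip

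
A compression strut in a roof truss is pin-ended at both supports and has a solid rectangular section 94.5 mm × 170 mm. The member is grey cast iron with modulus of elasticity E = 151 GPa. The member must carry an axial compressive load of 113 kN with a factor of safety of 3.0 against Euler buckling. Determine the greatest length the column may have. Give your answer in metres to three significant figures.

Buckling occurs about the weak axis: I_min = h·b³/12 with b = 94.5 mm (the shorter side).
I_min = 170×94.5³/12 = 1.196×10^7 mm⁴
I = 1.196×10^-5 m⁴
Required critical load P_cr = n·P = 3.0 × 113 = 339.0 kN = 3.390×10^5 N
From P_cr = π²EI/(K·L)²:  L = (1/K)·√(π²EI/P_cr) = (1/1)·√(π²×1.51×10^11×1.196×10^-5/3.390×10^5)
L = 7.25 m

L_max ≈ 7.25 m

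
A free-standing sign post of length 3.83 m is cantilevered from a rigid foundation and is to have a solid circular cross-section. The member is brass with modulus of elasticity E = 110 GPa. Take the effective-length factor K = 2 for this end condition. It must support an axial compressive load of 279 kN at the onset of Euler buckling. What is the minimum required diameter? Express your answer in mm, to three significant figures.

L_e = K·L = 2 × 3.83 = 7.660 m
Required I = P_cr·L_e²/(π²E) = 2.790×10^5 × 7.660² / (π² × 1.10×10^11) = 1.508×10^-5 m⁴
I_req = 1.508×10^7 mm⁴
Solid circle: I = πd⁴/64  ⇒  d = (64I/π)^(1/4) = (64×1.508×10^7/π)^(1/4) = 132 mm

d ≈ 132 mm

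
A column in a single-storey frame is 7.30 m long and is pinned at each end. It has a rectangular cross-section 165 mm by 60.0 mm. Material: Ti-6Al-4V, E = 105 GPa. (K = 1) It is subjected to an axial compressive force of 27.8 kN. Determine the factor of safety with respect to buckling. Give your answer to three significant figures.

n ≈ 2.08

Buckling occurs about the weak axis: I_min = h·b³/12 with b = 60.0 mm (the shorter side).
I_min = 165×60.0³/12 = 2.970×10^6 mm⁴
I = 2.970×10^6 mm⁴ = 2.970×10^-6 m⁴
Effective length L_e = K·L = 1 × 7.30 = 7.300 m
P_cr = π²EI / L_e² = π² × 105×10⁹ × 2.970×10^-6 / 7.300² = 5.776×10^4 N
Factor of safety n = P_cr / P = 57.756 / 27.8 = 2.08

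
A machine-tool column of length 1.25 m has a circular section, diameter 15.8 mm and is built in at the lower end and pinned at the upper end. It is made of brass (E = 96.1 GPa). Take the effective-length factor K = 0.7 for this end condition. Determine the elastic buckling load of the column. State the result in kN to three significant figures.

P_cr ≈ 3.79 kN

I = πd⁴/64 = π×15.8⁴/64 = 3.059×10^3 mm⁴
I = 3.059×10^3 mm⁴ = 3.059×10^-9 m⁴
Effective length L_e = K·L = 0.7 × 1.25 = 0.8750 m
P_cr = π²EI / L_e² = π² × 96.1×10⁹ × 3.059×10^-9 / 0.8750² = 3.790×10^3 N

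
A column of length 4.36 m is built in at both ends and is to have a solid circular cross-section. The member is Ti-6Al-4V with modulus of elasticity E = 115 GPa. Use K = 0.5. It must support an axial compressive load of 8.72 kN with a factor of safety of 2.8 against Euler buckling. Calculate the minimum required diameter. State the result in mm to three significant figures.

Required P_cr = n·P = 2.8 × 8.72 = 24.42 kN
L_e = K·L = 0.5 × 4.36 = 2.180 m
Required I = P_cr·L_e²/(π²E) = 2.442×10^4 × 2.180² / (π² × 1.15×10^11) = 1.022×10^-7 m⁴
I_req = 1.022×10^5 mm⁴
Solid circle: I = πd⁴/64  ⇒  d = (64I/π)^(1/4) = (64×1.022×10^5/π)^(1/4) = 38.0 mm

d ≈ 38.0 mm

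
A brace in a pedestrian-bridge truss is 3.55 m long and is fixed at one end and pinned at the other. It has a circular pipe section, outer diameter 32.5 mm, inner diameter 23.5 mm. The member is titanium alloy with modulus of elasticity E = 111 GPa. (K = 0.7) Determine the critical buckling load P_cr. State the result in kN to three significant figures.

d_o = 32.5 mm, d_i = 23.5 mm
I = π(d_o⁴ − d_i⁴)/64 = π(32.5⁴ − 23.50⁴)/64 = 3.979×10^4 mm⁴
I = 3.979×10^4 mm⁴ = 3.979×10^-8 m⁴
Effective length L_e = K·L = 0.7 × 3.55 = 2.485 m
P_cr = π²EI / L_e² = π² × 111×10⁹ × 3.979×10^-8 / 2.485² = 7.060×10^3 N

P_cr ≈ 7.06 kN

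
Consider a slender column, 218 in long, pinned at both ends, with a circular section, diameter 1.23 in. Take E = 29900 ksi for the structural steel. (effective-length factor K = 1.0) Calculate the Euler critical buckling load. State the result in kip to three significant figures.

I = πd⁴/64 = π×1.23⁴/64 = 0.1124 in⁴
Effective length L_e = K·L = 1 × 218 = 218.0 in
P_cr = π²EI / L_e² = π² × 29900×10³ × 0.1124 / 218.0² = 697.7 lb

P_cr ≈ 0.698 kip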